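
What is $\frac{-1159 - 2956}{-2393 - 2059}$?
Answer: $\frac{4115}{4452} \approx 0.9243$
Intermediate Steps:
$\frac{-1159 - 2956}{-2393 - 2059} = - \frac{4115}{-4452} = \left(-4115\right) \left(- \frac{1}{4452}\right) = \frac{4115}{4452}$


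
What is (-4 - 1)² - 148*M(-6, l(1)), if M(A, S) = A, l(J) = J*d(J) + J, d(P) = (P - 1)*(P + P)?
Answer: 913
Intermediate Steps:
d(P) = 2*P*(-1 + P) (d(P) = (-1 + P)*(2*P) = 2*P*(-1 + P))
l(J) = J + 2*J²*(-1 + J) (l(J) = J*(2*J*(-1 + J)) + J = 2*J²*(-1 + J) + J = J + 2*J²*(-1 + J))
(-4 - 1)² - 148*M(-6, l(1)) = (-4 - 1)² - 148*(-6) = (-5)² + 888 = 25 + 888 = 913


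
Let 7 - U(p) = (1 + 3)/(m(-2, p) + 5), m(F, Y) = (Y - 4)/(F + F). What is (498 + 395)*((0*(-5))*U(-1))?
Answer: 0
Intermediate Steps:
m(F, Y) = (-4 + Y)/(2*F) (m(F, Y) = (-4 + Y)/((2*F)) = (-4 + Y)*(1/(2*F)) = (-4 + Y)/(2*F))
U(p) = 7 - 4/(6 - p/4) (U(p) = 7 - (1 + 3)/((½)*(-4 + p)/(-2) + 5) = 7 - 4/((½)*(-½)*(-4 + p) + 5) = 7 - 4/((1 - p/4) + 5) = 7 - 4/(6 - p/4))
(498 + 395)*((0*(-5))*U(-1)) = (498 + 395)*((0*(-5))*((152 - 7*(-1))/(24 - 1*(-1)))) = 893*(0*((152 + 7)/(24 + 1))) = 893*(0*(159/25)) = 893*0 = 0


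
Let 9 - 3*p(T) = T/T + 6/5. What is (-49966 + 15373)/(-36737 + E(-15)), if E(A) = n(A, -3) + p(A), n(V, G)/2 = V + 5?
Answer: 518895/551321 ≈ 0.94118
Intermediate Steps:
n(V, G) = 10 + 2*V (n(V, G) = 2*(V + 5) = 2*(5 + V) = 10 + 2*V)
p(T) = 34/15 (p(T) = 3 - (T/T + 6/5)/3 = 3 - (1 + 6*(1/5))/3 = 3 - (1 + 6/5)/3 = 3 - 1/3*11/5 = 3 - 11/15 = 34/15)
E(A) = 184/15 + 2*A (E(A) = (10 + 2*A) + 34/15 = 184/15 + 2*A)
(-49966 + 15373)/(-36737 + E(-15)) = (-49966 + 15373)/(-36737 + (184/15 + 2*(-15))) = -34593/(-36737 + (184/15 - 30)) = -34593/(-36737 - 266/15) = -34593/(-551321/15) = -34593*(-15/551321) = 518895/551321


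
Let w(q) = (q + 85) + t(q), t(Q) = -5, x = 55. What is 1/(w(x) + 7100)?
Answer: 1/7235 ≈ 0.00013822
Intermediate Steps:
w(q) = 80 + q (w(q) = (q + 85) - 5 = (85 + q) - 5 = 80 + q)
1/(w(x) + 7100) = 1/((80 + 55) + 7100) = 1/(135 + 7100) = 1/7235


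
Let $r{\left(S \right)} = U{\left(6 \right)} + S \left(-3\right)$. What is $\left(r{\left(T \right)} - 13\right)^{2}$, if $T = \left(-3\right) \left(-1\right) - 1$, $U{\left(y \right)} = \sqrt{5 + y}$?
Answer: $\left(19 - \sqrt{11}\right)^{2} \approx 245.97$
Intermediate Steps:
$T = 2$ ($T = 3 - 1 = 2$)
$r{\left(S \right)} = \sqrt{11} - 3 S$ ($r{\left(S \right)} = \sqrt{5 + 6} + S \left(-3\right) = \sqrt{11} - 3 S$)
$\left(r{\left(T \right)} - 13\right)^{2} = \left(\left(\sqrt{11} - 6\right) - 13\right)^{2} = \left(\left(-6 + \sqrt{11}\right) - 13\right)^{2} = \left(-19 + \sqrt{11}\right)^{2}$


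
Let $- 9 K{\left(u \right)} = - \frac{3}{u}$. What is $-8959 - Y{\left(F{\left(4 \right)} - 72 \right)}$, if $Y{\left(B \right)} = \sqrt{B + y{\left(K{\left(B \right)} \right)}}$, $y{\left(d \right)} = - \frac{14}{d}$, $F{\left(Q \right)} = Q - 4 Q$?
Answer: $-8959 - 2 \sqrt{861} \approx -9017.7$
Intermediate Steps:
$K{\left(u \right)} = \frac{1}{3 u}$ ($K{\left(u \right)} = - \frac{\left(-3\right) \frac{1}{u}}{9} = \frac{1}{3 u}$)
$F{\left(Q \right)} = - 3 Q$
$Y{\left(B \right)} = \sqrt{41} \sqrt{- B}$ ($Y{\left(B \right)} = \sqrt{B - \frac{14}{\frac{1}{3} \frac{1}{B}}} = \sqrt{B - 14 \cdot 3 B} = \sqrt{B - 42 B} = \sqrt{- 41 B} = \sqrt{41} \sqrt{- B}$)
$-8959 - Y{\left(F{\left(4 \right)} - 72 \right)} = -8959 - \sqrt{41} \sqrt{- (\left(-3\right) 4 - 72)} = -8959 - \sqrt{41} \sqrt{- (-12 - 72)} = -8959 - \sqrt{41} \sqrt{\left(-1\right) \left(-84\right)} = -8959 - \sqrt{41} \sqrt{84} = -8959 - \sqrt{41} \cdot 2 \sqrt{21} = -8959 - 2 \sqrt{861}$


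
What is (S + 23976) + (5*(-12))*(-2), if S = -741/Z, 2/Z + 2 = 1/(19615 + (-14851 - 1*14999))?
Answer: 508414131/20470 ≈ 24837.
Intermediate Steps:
Z = -20470/20471 (Z = 2/(-2 + 1/(19615 + (-14851 - 1*14999))) = 2/(-2 + 1/(19615 + (-14851 - 14999))) = 2/(-2 + 1/(19615 - 29850)) = 2/(-2 + 1/(-10235)) = 2/(-2 - 1/10235) = 2/(-20471/10235) = 2*(-10235/20471) = -20470/20471 ≈ -0.99995)
S = 15169011/20470 (S = -741/(-20470/20471) = -741*(-20471/20470) = 15169011/20470 ≈ 741.04)
(S + 23976) + (5*(-12))*(-2) = (15169011/20470 + 23976) + (5*(-12))*(-2) = 505957731/20470 - 60*(-2) = 505957731/20470 + 120 = 508414131/20470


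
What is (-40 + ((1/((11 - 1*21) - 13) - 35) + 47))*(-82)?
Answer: 52890/23 ≈ 2299.6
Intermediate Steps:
(-40 + ((1/((11 - 1*21) - 13) - 35) + 47))*(-82) = (-40 + ((1/((11 - 21) - 13) - 35) + 47))*(-82) = (-40 + ((1/(-10 - 13) - 35) + 47))*(-82) = (-40 + ((1/(-23) - 35) + 47))*(-82) = (-40 + ((-1/23 - 35) + 47))*(-82) = (-40 + (-806/23 + 47))*(-82) = (-40 + 275/23)*(-82) = -645/23*(-82) = 52890/23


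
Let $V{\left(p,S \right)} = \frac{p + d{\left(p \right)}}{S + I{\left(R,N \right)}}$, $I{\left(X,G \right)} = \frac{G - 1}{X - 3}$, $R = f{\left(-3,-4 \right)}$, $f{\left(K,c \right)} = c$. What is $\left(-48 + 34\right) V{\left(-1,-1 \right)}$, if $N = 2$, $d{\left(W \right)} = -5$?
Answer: $- \frac{147}{2} \approx -73.5$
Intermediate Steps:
$R = -4$
$I{\left(X,G \right)} = \frac{-1 + G}{-3 + X}$
$V{\left(p,S \right)} = \frac{-5 + p}{- \frac{1}{7} + S}$ ($V{\left(p,S \right)} = \frac{p - 5}{S + \frac{-1 + 2}{-3 - 4}} = \frac{-5 + p}{S + \frac{1}{-7} \cdot 1} = \frac{-5 + p}{S - \frac{1}{7}} = \frac{-5 + p}{- \frac{1}{7} + S}$)
$\left(-48 + 34\right) V{\left(-1,-1 \right)} = \left(-48 + 34\right) \frac{7 \left(-5 - 1\right)}{-1 + 7 \left(-1\right)} = - 14 \cdot 7 \frac{1}{-1 - 7} \left(-6\right) = - 14 \cdot 7 \frac{1}{-8} \left(-6\right) = - 14 \cdot 7 \left(- \frac{1}{8}\right) \left(-6\right) = \left(-14\right) \frac{21}{4} = - \frac{147}{2}$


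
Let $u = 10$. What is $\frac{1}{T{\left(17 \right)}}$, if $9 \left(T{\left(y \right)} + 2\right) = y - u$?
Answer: $- \frac{9}{11} \approx -0.81818$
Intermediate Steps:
$T{\left(y \right)} = - \frac{28}{9} + \frac{y}{9}$ ($T{\left(y \right)} = -2 + \frac{y - 10}{9} = -2 + \frac{-10 + y}{9} = -2 + \left(- \frac{10}{9} + \frac{y}{9}\right) = - \frac{28}{9} + \frac{y}{9}$)
$\frac{1}{T{\left(17 \right)}} = \frac{1}{- \frac{28}{9} + \frac{1}{9} \cdot 17} = \frac{1}{- \frac{28}{9} + \frac{17}{9}} = \frac{1}{- \frac{11}{9}} = - \frac{9}{11}$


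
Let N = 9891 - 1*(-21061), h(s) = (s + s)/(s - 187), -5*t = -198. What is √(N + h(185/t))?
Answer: √40339123898502/36101 ≈ 175.93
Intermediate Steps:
t = 198/5 (t = -⅕*(-198) = 198/5 ≈ 39.600)
h(s) = 2*s/(-187 + s) (h(s) = (2*s)/(-187 + s) = 2*s/(-187 + s))
N = 30952 (N = 9891 + 21061 = 30952)
√(N + h(185/t)) = √(30952 + 2*(185/(198/5))/(-187 + 185/(198/5))) = √(30952 + 2*(185*(5/198))/(-187 + 185*(5/198))) = √(30952 + 2*(925/198)/(-187 + 925/198)) = √(30952 + 2*(925/198)/(-36101/198)) = √(30952 + 2*(925/198)*(-198/36101)) = √(30952 - 1850/36101) = √(1117396302/36101) = √40339123898502/36101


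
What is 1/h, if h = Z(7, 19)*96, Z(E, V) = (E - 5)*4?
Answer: 1/768 ≈ 0.0013021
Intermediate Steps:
Z(E, V) = -20 + 4*E (Z(E, V) = (-5 + E)*4 = -20 + 4*E)
h = 768 (h = (-20 + 4*7)*96 = (-20 + 28)*96 = 8*96 = 768)
1/h = 1/768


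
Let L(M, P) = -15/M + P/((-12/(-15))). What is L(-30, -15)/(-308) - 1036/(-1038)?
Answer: 676063/639408 ≈ 1.0573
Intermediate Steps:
L(M, P) = -15/M + 5*P/4 (L(M, P) = -15/M + P/((-12*(-1/15))) = -15/M + P/(4/5) = -15/M + P*(5/4) = -15/M + 5*P/4)
L(-30, -15)/(-308) - 1036/(-1038) = (-15/(-30) + (5/4)*(-15))/(-308) - 1036/(-1038) = (-15*(-1/30) - 75/4)*(-1/308) - 1036*(-1/1038) = (1/2 - 75/4)*(-1/308) + 518/519 = -73/4*(-1/308) + 518/519 = 73/1232 + 518/519 = 676063/639408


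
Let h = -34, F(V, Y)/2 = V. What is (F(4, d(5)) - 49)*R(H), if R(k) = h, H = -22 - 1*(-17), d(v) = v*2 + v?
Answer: 1394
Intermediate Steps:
d(v) = 3*v (d(v) = 2*v + v = 3*v)
F(V, Y) = 2*V
H = -5 (H = -22 + 17 = -5)
R(k) = -34
(F(4, d(5)) - 49)*R(H) = (2*4 - 49)*(-34) = (8 - 49)*(-34) = -41*(-34) = 1394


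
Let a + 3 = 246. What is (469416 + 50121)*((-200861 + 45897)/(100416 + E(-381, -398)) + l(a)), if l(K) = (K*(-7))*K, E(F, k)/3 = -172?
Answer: -1787775335867714/8325 ≈ -2.1475e+11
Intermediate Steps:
E(F, k) = -516 (E(F, k) = 3*(-172) = -516)
a = 243 (a = -3 + 246 = 243)
l(K) = -7*K² (l(K) = (-7*K)*K = -7*K²)
(469416 + 50121)*((-200861 + 45897)/(100416 + E(-381, -398)) + l(a)) = (469416 + 50121)*((-200861 + 45897)/(100416 - 516) - 7*243²) = 519537*(-154964/99900 - 7*59049) = 519537*(-154964*1/99900 - 413343) = 519537*(-38741/24975 - 413343) = 519537*(-10323280166/24975) = -1787775335867714/8325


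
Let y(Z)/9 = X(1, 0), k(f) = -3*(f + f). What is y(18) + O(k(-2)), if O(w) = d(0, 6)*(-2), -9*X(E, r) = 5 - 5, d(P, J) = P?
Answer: 0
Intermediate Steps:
k(f) = -6*f
X(E, r) = 0 (X(E, r) = -(5 - 5)/9 = -1/9*0 = 0)
y(Z) = 0 (y(Z) = 9*0 = 0)
O(w) = 0 (O(w) = 0*(-2) = 0)
y(18) + O(k(-2)) = 0 + 0 = 0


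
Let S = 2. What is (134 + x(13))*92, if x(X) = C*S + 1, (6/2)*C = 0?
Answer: 12420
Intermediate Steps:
C = 0 (C = (1/3)*0 = 0)
x(X) = 1 (x(X) = 0*2 + 1 = 0 + 1 = 1)
(134 + x(13))*92 = (134 + 1)*92 = 135*92 = 12420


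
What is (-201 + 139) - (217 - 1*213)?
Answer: -66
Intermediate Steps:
(-201 + 139) - (217 - 1*213) = -62 - (217 - 213) = -62 - 1*4 = -62 - 4 = -66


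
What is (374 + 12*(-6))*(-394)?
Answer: -118988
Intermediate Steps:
(374 + 12*(-6))*(-394) = (374 - 72)*(-394) = 302*(-394) = -118988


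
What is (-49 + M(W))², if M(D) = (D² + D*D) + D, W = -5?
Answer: 16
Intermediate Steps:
M(D) = D + 2*D² (M(D) = (D² + D²) + D = 2*D² + D = D + 2*D²)
(-49 + M(W))² = (-49 - 5*(1 + 2*(-5)))² = (-49 - 5*(1 - 10))² = (-49 - 5*(-9))² = (-49 + 45)² = (-4)² = 16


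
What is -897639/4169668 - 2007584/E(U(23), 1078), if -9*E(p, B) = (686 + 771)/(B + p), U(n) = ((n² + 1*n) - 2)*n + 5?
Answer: 33375012542351511/195974396 ≈ 1.7030e+8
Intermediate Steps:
U(n) = 5 + n*(-2 + n + n²) (U(n) = ((n² + n) - 2)*n + 5 = ((n + n²) - 2)*n + 5 = (-2 + n + n²)*n + 5 = n*(-2 + n + n²) + 5 = 5 + n*(-2 + n + n²))
E(p, B) = -1457/(9*(B + p)) (E(p, B) = -(686 + 771)/(9*(B + p)) = -1457/(9*(B + p)))
-897639/4169668 - 2007584/E(U(23), 1078) = -897639/4169668 - (-19477579968/1457 - 18068256*(5 + 23² + 23³ - 2*23)/1457) = -897639*1/4169668 - (-19477579968/1457 - 18068256*(5 + 529 + 12167 - 46)/1457) = -897639/4169668 - 2007584/((-1457/(9702 + 9*12655))) = -897639/4169668 - 2007584/((-1457/(9702 + 113895))) = -897639/4169668 - 2007584/((-1457/123597)) = -897639/4169668 - 2007584/((-1457*1/123597)) = -897639/4169668 - 2007584/(-47/3987) = -897639/4169668 - 2007584*(-3987/47) = -897639/4169668 + 8004237408/47 = 33375012542351511/195974396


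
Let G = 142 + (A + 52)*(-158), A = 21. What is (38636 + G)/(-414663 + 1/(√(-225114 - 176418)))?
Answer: -4536138633478704/69041581785867709 + 54488*I*√100383/69041581785867709 ≈ -0.065702 + 2.5005e-10*I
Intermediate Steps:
G = -11392 (G = 142 + (21 + 52)*(-158) = 142 + 73*(-158) = 142 - 11534 = -11392)
(38636 + G)/(-414663 + 1/(√(-225114 - 176418))) = (38636 - 11392)/(-414663 + 1/(√(-225114 - 176418))) = 27244/(-414663 + 1/(√(-401532))) = 27244/(-414663 + 1/(2*I*√100383)) = 27244/(-414663 - I*√100383/200766)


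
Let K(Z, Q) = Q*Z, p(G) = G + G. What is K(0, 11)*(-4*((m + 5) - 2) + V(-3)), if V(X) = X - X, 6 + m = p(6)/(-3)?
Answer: 0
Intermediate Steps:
p(G) = 2*G
m = -10 (m = -6 + (2*6)/(-3) = -6 + 12*(-⅓) = -6 - 4 = -10)
V(X) = 0
K(0, 11)*(-4*((m + 5) - 2) + V(-3)) = (11*0)*(-4*((-10 + 5) - 2) + 0) = 0*(-4*(-5 - 2) + 0) = 0*(-4*(-7) + 0) = 0*(28 + 0) = 0*28 = 0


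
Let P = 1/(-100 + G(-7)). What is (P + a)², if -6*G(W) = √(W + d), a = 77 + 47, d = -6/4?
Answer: 8*(-1383584135*I + 2306214*√34)/(-719983*I + 1200*√34) ≈ 15374.0 + 0.012049*I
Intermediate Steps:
d = -3/2 (d = -6*¼ = -3/2 ≈ -1.5000)
a = 124
G(W) = -√(-3/2 + W)/6 (G(W) = -√(W - 3/2)/6 = -√(-3/2 + W)/6)
P = 1/(-100 - I*√34/12) (P = 1/(-100 - √(-6 + 4*(-7))/12) = 1/(-100 - √(-6 - 28)/12) = 1/(-100 - I*√34/12) ≈ -0.0099998 + 4.859e-5*I)
(P + a)² = ((-7200/720017 + 6*I*√34/720017) + 124)² = (89274908/720017 + 6*I*√34/720017)²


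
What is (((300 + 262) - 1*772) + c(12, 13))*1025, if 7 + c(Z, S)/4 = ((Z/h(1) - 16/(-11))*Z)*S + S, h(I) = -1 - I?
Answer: -34077150/11 ≈ -3.0979e+6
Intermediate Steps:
c(Z, S) = -28 + 4*S + 4*S*Z*(16/11 - Z/2) (c(Z, S) = -28 + 4*(((Z/(-1 - 1*1) - 16/(-11))*Z)*S + S) = -28 + 4*(((Z/(-1 - 1) - 16*(-1/11))*Z)*S + S) = -28 + 4*(((Z/(-2) + 16/11)*Z)*S + S) = -28 + 4*(((Z*(-1/2) + 16/11)*Z)*S + S) = -28 + 4*(((-Z/2 + 16/11)*Z)*S + S) = -28 + 4*(((16/11 - Z/2)*Z)*S + S) = -28 + 4*((Z*(16/11 - Z/2))*S + S) = -28 + 4*(S*Z*(16/11 - Z/2) + S) = -28 + 4*(S + S*Z*(16/11 - Z/2)) = -28 + (4*S + 4*S*Z*(16/11 - Z/2)) = -28 + 4*S + 4*S*Z*(16/11 - Z/2))
(((300 + 262) - 1*772) + c(12, 13))*1025 = (((300 + 262) - 1*772) + (-28 + 4*13 - 2*13*12**2 + (64/11)*13*12))*1025 = ((562 - 772) + (-28 + 52 - 2*13*144 + 9984/11))*1025 = (-210 + (-28 + 52 - 3744 + 9984/11))*1025 = (-210 - 30936/11)*1025 = -33246/11*1025 = -34077150/11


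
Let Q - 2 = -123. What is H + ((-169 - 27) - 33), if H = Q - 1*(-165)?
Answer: -185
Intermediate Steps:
Q = -121 (Q = 2 - 123 = -121)
H = 44 (H = -121 - 1*(-165) = -121 + 165 = 44)
H + ((-169 - 27) - 33) = 44 + ((-169 - 27) - 33) = 44 + (-196 - 33) = 44 - 229 = -185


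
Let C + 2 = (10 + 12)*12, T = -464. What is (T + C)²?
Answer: 40804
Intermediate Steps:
C = 262 (C = -2 + (10 + 12)*12 = -2 + 22*12 = -2 + 264 = 262)
(T + C)² = (-464 + 262)² = (-202)² = 40804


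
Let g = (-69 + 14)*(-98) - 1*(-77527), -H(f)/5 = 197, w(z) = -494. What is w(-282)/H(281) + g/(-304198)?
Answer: 68600567/299635030 ≈ 0.22895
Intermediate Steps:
H(f) = -985 (H(f) = -5*197 = -985)
g = 82917 (g = -55*(-98) + 77527 = 5390 + 77527 = 82917)
w(-282)/H(281) + g/(-304198) = -494/(-985) + 82917/(-304198) = -494*(-1/985) + 82917*(-1/304198) = 494/985 - 82917/304198 = 68600567/299635030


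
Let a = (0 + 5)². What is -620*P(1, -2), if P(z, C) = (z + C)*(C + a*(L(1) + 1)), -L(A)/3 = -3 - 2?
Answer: 246760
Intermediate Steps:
a = 25 (a = 5² = 25)
L(A) = 15 (L(A) = -3*(-3 - 2) = -3*(-5) = 15)
P(z, C) = (400 + C)*(C + z) (P(z, C) = (z + C)*(C + 25*(15 + 1)) = (C + z)*(C + 25*16) = (C + z)*(C + 400) = (C + z)*(400 + C) = (400 + C)*(C + z))
-620*P(1, -2) = -620*((-2)² + 400*(-2) + 400*1 - 2*1) = -620*(4 - 800 + 400 - 2) = -620*(-398) = 246760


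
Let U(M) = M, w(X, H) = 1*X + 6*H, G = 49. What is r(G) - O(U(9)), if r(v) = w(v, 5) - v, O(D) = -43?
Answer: 73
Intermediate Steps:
w(X, H) = X + 6*H
r(v) = 30 (r(v) = (v + 6*5) - v = (v + 30) - v = (30 + v) - v = 30)
r(G) - O(U(9)) = 30 - 1*(-43) = 30 + 43 = 73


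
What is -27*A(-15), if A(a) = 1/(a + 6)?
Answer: 3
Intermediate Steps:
A(a) = 1/(6 + a)
-27*A(-15) = -27/(6 - 15) = -27/(-9) = -27*(-1/9) = 3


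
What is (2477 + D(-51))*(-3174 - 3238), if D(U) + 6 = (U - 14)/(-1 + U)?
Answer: -15852067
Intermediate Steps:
D(U) = -6 + (-14 + U)/(-1 + U) (D(U) = -6 + (U - 14)/(-1 + U) = -6 + (-14 + U)/(-1 + U))
(2477 + D(-51))*(-3174 - 3238) = (2477 + (-8 - 5*(-51))/(-1 - 51))*(-3174 - 3238) = (2477 + (-8 + 255)/(-52))*(-6412) = (2477 - 1/52*247)*(-6412) = (2477 - 19/4)*(-6412) = (9889/4)*(-6412) = -15852067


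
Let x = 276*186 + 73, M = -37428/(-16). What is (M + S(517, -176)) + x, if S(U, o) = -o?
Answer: 215697/4 ≈ 53924.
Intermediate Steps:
M = 9357/4 (M = -37428*(-1)/16 = -3119*(-3/4) = 9357/4 ≈ 2339.3)
x = 51409 (x = 51336 + 73 = 51409)
(M + S(517, -176)) + x = (9357/4 - 1*(-176)) + 51409 = (9357/4 + 176) + 51409 = 10061/4 + 51409 = 215697/4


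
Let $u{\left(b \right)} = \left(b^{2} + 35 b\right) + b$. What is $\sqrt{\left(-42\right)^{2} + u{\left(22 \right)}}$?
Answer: $4 \sqrt{190} \approx 55.136$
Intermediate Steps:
$u{\left(b \right)} = b^{2} + 36 b$
$\sqrt{\left(-42\right)^{2} + u{\left(22 \right)}} = \sqrt{\left(-42\right)^{2} + 22 \left(36 + 22\right)} = \sqrt{1764 + 22 \cdot 58} = \sqrt{1764 + 1276} = \sqrt{3040} = 4 \sqrt{190}$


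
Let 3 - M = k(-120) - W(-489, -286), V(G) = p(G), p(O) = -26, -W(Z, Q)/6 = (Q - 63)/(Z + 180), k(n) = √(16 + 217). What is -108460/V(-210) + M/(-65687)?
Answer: 366907224087/87954893 + √233/65687 ≈ 4171.5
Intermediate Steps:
k(n) = √233
W(Z, Q) = -6*(-63 + Q)/(180 + Z) (W(Z, Q) = -6*(Q - 63)/(Z + 180) = -6*(-63 + Q)/(180 + Z))
V(G) = -26
M = -389/103 - √233 (M = 3 - (√233 - 6*(63 - 1*(-286))/(180 - 489)) = 3 - (√233 - 6*(63 + 286)/(-309)) = 3 - (√233 - 6*(-1)*349/309) = 3 - (√233 - 1*(-698/103)) = 3 - (√233 + 698/103) = 3 - (698/103 + √233) = 3 + (-698/103 - √233) = -389/103 - √233 ≈ -19.041)
-108460/V(-210) + M/(-65687) = -108460/(-26) + (-389/103 - √233)/(-65687) = -108460*(-1/26) + (-389/103 - √233)*(-1/65687) = 54230/13 + (389/6765761 + √233/65687) = 366907224087/87954893 + √233/65687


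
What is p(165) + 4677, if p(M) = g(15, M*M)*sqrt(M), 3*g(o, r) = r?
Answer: 4677 + 9075*sqrt(165) ≈ 1.2125e+5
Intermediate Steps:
g(o, r) = r/3
p(M) = M**(5/2)/3 (p(M) = ((M*M)/3)*sqrt(M) = (M**2/3)*sqrt(M) = M**(5/2)/3)
p(165) + 4677 = 165**(5/2)/3 + 4677 = (27225*sqrt(165))/3 + 4677 = 9075*sqrt(165) + 4677 = 4677 + 9075*sqrt(165)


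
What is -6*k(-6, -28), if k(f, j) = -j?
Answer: -168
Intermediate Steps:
-6*k(-6, -28) = -(-6)*(-28) = -6*28 = -168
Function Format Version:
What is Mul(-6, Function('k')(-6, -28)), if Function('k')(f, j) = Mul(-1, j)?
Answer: -168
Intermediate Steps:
Mul(-6, Function('k')(-6, -28)) = Mul(-6, Mul(-1, -28)) = Mul(-6, 28) = -168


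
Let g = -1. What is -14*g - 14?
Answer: 0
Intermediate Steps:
-14*g - 14 = -14*(-1) - 14 = 14 - 14 = 0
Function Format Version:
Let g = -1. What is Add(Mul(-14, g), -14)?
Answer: 0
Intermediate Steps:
Add(Mul(-14, g), -14) = Add(Mul(-14, -1), -14) = Add(14, -14) = 0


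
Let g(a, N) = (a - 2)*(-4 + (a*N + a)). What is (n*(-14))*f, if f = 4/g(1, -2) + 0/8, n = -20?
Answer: 224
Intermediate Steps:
g(a, N) = (-2 + a)*(-4 + a + N*a) (g(a, N) = (-2 + a)*(-4 + (N*a + a)) = (-2 + a)*(-4 + (a + N*a)) = (-2 + a)*(-4 + a + N*a))
f = ⅘ (f = 4/(8 + 1² - 6*1 - 2*1² - 2*(-2)*1) + 0/8 = 4/(8 + 1 - 6 - 2*1 + 4) + 0*(⅛) = 4/(8 + 1 - 6 - 2 + 4) + 0 = 4/5 + 0 = 4*(⅕) + 0 = ⅘ + 0 = ⅘ ≈ 0.80000)
(n*(-14))*f = -20*(-14)*(⅘) = 280*(⅘) = 224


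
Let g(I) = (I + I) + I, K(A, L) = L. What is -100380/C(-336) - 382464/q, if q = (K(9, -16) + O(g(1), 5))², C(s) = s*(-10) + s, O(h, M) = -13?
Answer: -14773699/30276 ≈ -487.97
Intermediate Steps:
g(I) = 3*I (g(I) = 2*I + I = 3*I)
C(s) = -9*s (C(s) = -10*s + s = -9*s)
q = 841 (q = (-16 - 13)² = (-29)² = 841)
-100380/C(-336) - 382464/q = -100380/((-9*(-336))) - 382464/841 = -100380/3024 - 382464*1/841 = -100380*1/3024 - 382464/841 = -1195/36 - 382464/841 = -14773699/30276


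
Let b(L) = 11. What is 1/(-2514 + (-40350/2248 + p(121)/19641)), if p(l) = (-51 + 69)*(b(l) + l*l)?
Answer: -7358828/18533366229 ≈ -0.00039706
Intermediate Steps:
p(l) = 198 + 18*l**2 (p(l) = (-51 + 69)*(11 + l*l) = 18*(11 + l**2) = 198 + 18*l**2)
1/(-2514 + (-40350/2248 + p(121)/19641)) = 1/(-2514 + (-40350/2248 + (198 + 18*121**2)/19641)) = 1/(-2514 + (-40350*1/2248 + (198 + 18*14641)*(1/19641))) = 1/(-2514 + (-20175/1124 + (198 + 263538)*(1/19641))) = 1/(-2514 + (-20175/1124 + 263736*(1/19641))) = 1/(-2514 + (-20175/1124 + 87912/6547)) = 1/(-2514 - 33272637/7358828) = 1/(-18533366229/7358828) = -7358828/18533366229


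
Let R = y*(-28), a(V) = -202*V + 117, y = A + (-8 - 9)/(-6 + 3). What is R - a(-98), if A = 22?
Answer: -62063/3 ≈ -20688.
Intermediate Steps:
y = 83/3 (y = 22 + (-8 - 9)/(-6 + 3) = 22 - 17/(-3) = 22 - 17*(-⅓) = 22 + 17/3 = 83/3 ≈ 27.667)
a(V) = 117 - 202*V
R = -2324/3 (R = (83/3)*(-28) = -2324/3 ≈ -774.67)
R - a(-98) = -2324/3 - (117 - 202*(-98)) = -2324/3 - (117 + 19796) = -2324/3 - 1*19913 = -2324/3 - 19913 = -62063/3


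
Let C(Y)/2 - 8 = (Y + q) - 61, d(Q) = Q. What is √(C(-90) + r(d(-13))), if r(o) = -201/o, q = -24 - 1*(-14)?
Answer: I*√49101/13 ≈ 17.045*I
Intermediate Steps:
q = -10 (q = -24 + 14 = -10)
C(Y) = -126 + 2*Y (C(Y) = 16 + 2*((Y - 10) - 61) = 16 + 2*((-10 + Y) - 61) = 16 + 2*(-71 + Y) = 16 + (-142 + 2*Y) = -126 + 2*Y)
√(C(-90) + r(d(-13))) = √((-126 + 2*(-90)) - 201/(-13)) = √((-126 - 180) - 201*(-1/13)) = √(-306 + 201/13) = √(-3777/13) = I*√49101/13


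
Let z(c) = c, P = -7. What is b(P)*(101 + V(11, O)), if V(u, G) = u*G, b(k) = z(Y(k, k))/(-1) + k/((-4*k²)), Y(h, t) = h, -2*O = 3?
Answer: 33293/56 ≈ 594.52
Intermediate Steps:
O = -3/2 (O = -½*3 = -3/2 ≈ -1.5000)
b(k) = -k - 1/(4*k) (b(k) = k/(-1) + k/((-4*k²)) = k*(-1) + k*(-1/(4*k²)) = -k - 1/(4*k))
V(u, G) = G*u
b(P)*(101 + V(11, O)) = (-1*(-7) - ¼/(-7))*(101 - 3/2*11) = (7 - ¼*(-⅐))*(101 - 33/2) = (7 + 1/28)*(169/2) = (197/28)*(169/2) = 33293/56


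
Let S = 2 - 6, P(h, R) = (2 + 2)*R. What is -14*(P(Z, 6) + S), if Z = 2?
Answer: -280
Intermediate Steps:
P(h, R) = 4*R
S = -4
-14*(P(Z, 6) + S) = -14*(4*6 - 4) = -14*(24 - 4) = -14*20 = -280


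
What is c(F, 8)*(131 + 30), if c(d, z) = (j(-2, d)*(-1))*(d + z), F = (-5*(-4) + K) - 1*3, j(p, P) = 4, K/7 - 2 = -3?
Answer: -11592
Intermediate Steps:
K = -7 (K = 14 + 7*(-3) = 14 - 21 = -7)
F = 10 (F = (-5*(-4) - 7) - 1*3 = (20 - 7) - 3 = 13 - 3 = 10)
c(d, z) = -4*d - 4*z (c(d, z) = (4*(-1))*(d + z) = -4*(d + z) = -4*d - 4*z)
c(F, 8)*(131 + 30) = (-4*10 - 4*8)*(131 + 30) = (-40 - 32)*161 = -72*161 = -11592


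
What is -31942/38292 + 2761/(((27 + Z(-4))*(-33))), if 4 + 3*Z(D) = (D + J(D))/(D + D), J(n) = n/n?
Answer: -48331217/11851374 ≈ -4.0781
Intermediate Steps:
J(n) = 1
Z(D) = -4/3 + (1 + D)/(6*D) (Z(D) = -4/3 + ((D + 1)/(D + D))/3 = -4/3 + ((1 + D)/((2*D)))/3 = -4/3 + ((1 + D)*(1/(2*D)))/3 = -4/3 + ((1 + D)/(2*D))/3 = -4/3 + (1 + D)/(6*D))
-31942/38292 + 2761/(((27 + Z(-4))*(-33))) = -31942/38292 + 2761/(((27 + (⅙)*(1 - 7*(-4))/(-4))*(-33))) = -31942*1/38292 + 2761/(((27 + (⅙)*(-¼)*(1 + 28))*(-33))) = -15971/19146 + 2761/(((27 + (⅙)*(-¼)*29)*(-33))) = -15971/19146 + 2761/(((27 - 29/24)*(-33))) = -15971/19146 + 2761/(((619/24)*(-33))) = -15971/19146 + 2761/(-6809/8) = -15971/19146 + 2761*(-8/6809) = -15971/19146 - 2008/619 = -48331217/11851374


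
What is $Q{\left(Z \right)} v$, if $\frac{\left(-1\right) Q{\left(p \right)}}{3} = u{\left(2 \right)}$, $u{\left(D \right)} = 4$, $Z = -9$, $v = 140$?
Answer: $-1680$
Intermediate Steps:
$Q{\left(p \right)} = -12$ ($Q{\left(p \right)} = \left(-3\right) 4 = -12$)
$Q{\left(Z \right)} v = \left(-12\right) 140 = -1680$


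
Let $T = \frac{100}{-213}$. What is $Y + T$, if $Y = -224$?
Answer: $- \frac{47812}{213} \approx -224.47$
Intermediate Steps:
$T = - \frac{100}{213}$ ($T = 100 \left(- \frac{1}{213}\right) = - \frac{100}{213} \approx -0.46948$)
$Y + T = -224 - \frac{100}{213} = - \frac{47812}{213}$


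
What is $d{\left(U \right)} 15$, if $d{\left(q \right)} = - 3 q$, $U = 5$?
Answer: $-225$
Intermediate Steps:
$d{\left(U \right)} 15 = \left(-3\right) 5 \cdot 15 = \left(-15\right) 15 = -225$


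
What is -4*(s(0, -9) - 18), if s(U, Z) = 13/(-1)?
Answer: 124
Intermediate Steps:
s(U, Z) = -13 (s(U, Z) = 13*(-1) = -13)
-4*(s(0, -9) - 18) = -4*(-13 - 18) = -4*(-31) = 124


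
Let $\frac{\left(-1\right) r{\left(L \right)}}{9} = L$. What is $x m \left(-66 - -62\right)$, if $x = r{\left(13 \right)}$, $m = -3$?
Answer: $-1404$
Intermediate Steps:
$r{\left(L \right)} = - 9 L$
$x = -117$ ($x = \left(-9\right) 13 = -117$)
$x m \left(-66 - -62\right) = \left(-117\right) \left(-3\right) \left(-66 - -62\right) = 351 \left(-66 + 62\right) = 351 \left(-4\right) = -1404$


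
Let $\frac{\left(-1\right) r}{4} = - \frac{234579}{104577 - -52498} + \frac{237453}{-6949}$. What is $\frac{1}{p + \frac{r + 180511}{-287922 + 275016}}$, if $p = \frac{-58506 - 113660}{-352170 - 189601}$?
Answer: $- \frac{7631972471097256050}{104404354658117657839} \approx -0.0731$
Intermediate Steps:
$r = \frac{155712077784}{1091514175}$ ($r = - 4 \left(- \frac{234579}{104577 - -52498} + \frac{237453}{-6949}\right) = - 4 \left(- \frac{234579}{104577 + 52498} + 237453 \left(- \frac{1}{6949}\right)\right) = - 4 \left(- \frac{234579}{157075} - \frac{237453}{6949}\right) = \left(-4\right) \left(- \frac{38928019446}{1091514175}\right) = \frac{155712077784}{1091514175} \approx 142.66$)
$p = \frac{172166}{541771}$ ($p = - \frac{172166}{-541771} = \left(-172166\right) \left(- \frac{1}{541771}\right) = \frac{172166}{541771} \approx 0.31778$)
$\frac{1}{p + \frac{r + 180511}{-287922 + 275016}} = \frac{1}{\frac{172166}{541771} + \frac{\frac{155712077784}{1091514175} + 180511}{-287922 + 275016}} = \frac{1}{\frac{172166}{541771} + \frac{197186027321209}{1091514175 \left(-12906\right)}} = \frac{1}{\frac{172166}{541771} + \frac{197186027321209}{1091514175} \left(- \frac{1}{12906}\right)} = \frac{1}{\frac{172166}{541771} - \frac{197186027321209}{14087081942550}} = \frac{1}{- \frac{104404354658117657839}{7631972471097256050}} = - \frac{7631972471097256050}{104404354658117657839}$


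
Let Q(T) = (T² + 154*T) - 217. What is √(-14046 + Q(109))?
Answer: 2*√3601 ≈ 120.02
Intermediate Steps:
Q(T) = -217 + T² + 154*T
√(-14046 + Q(109)) = √(-14046 + (-217 + 109² + 154*109)) = √(-14046 + (-217 + 11881 + 16786)) = √(-14046 + 28450) = √14404 = 2*√3601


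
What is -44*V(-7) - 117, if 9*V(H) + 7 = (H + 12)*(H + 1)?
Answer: 575/9 ≈ 63.889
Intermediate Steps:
V(H) = -7/9 + (1 + H)*(12 + H)/9 (V(H) = -7/9 + ((H + 12)*(H + 1))/9 = -7/9 + ((12 + H)*(1 + H))/9 = -7/9 + ((1 + H)*(12 + H))/9 = -7/9 + (1 + H)*(12 + H)/9)
-44*V(-7) - 117 = -44*(5/9 + (⅑)*(-7)² + (13/9)*(-7)) - 117 = -44*(5/9 + (⅑)*49 - 91/9) - 117 = -44*(5/9 + 49/9 - 91/9) - 117 = -44*(-37/9) - 117 = 1628/9 - 117 = 575/9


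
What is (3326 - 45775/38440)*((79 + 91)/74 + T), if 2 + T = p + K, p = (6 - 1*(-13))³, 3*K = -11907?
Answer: 2733533124153/284456 ≈ 9.6097e+6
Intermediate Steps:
K = -3969 (K = (⅓)*(-11907) = -3969)
p = 6859 (p = (6 + 13)³ = 19³ = 6859)
T = 2888 (T = -2 + (6859 - 3969) = -2 + 2890 = 2888)
(3326 - 45775/38440)*((79 + 91)/74 + T) = (3326 - 45775/38440)*((79 + 91)/74 + 2888) = (3326 - 45775*1/38440)*(170*(1/74) + 2888) = (3326 - 9155/7688)*(85/37 + 2888) = (25561133/7688)*(106941/37) = 2733533124153/284456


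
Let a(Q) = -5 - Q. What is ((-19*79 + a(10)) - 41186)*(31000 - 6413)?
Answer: -1049914074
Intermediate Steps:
((-19*79 + a(10)) - 41186)*(31000 - 6413) = ((-19*79 + (-5 - 1*10)) - 41186)*(31000 - 6413) = ((-1501 + (-5 - 10)) - 41186)*24587 = ((-1501 - 15) - 41186)*24587 = (-1516 - 41186)*24587 = -42702*24587 = -1049914074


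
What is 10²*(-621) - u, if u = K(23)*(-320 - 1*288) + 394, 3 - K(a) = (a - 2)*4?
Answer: -111742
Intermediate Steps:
K(a) = 11 - 4*a (K(a) = 3 - (a - 2)*4 = 3 - (-2 + a)*4 = 3 - (-8 + 4*a) = 3 + (8 - 4*a) = 11 - 4*a)
u = 49642 (u = (11 - 4*23)*(-320 - 1*288) + 394 = (11 - 92)*(-320 - 288) + 394 = -81*(-608) + 394 = 49248 + 394 = 49642)
10²*(-621) - u = 10²*(-621) - 1*49642 = 100*(-621) - 49642 = -62100 - 49642 = -111742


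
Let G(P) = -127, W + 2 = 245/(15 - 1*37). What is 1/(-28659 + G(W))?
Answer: -1/28786 ≈ -3.4739e-5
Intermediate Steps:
W = -289/22 (W = -2 + 245/(15 - 1*37) = -2 + 245/(15 - 37) = -2 + 245/(-22) = -2 + 245*(-1/22) = -2 - 245/22 = -289/22 ≈ -13.136)
1/(-28659 + G(W)) = 1/(-28659 - 127) = 1/(-28786) = -1/28786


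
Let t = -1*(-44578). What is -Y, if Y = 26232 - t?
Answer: 18346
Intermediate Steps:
t = 44578
Y = -18346 (Y = 26232 - 1*44578 = 26232 - 44578 = -18346)
-Y = -1*(-18346) = 18346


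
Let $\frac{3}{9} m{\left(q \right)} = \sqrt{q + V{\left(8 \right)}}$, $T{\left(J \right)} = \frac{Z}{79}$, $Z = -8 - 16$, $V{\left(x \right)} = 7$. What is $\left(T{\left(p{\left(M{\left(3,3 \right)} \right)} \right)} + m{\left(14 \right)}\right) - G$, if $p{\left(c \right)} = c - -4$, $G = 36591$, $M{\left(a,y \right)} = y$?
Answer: $- \frac{2890713}{79} + 3 \sqrt{21} \approx -36578.0$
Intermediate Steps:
$Z = -24$
$p{\left(c \right)} = 4 + c$ ($p{\left(c \right)} = c + 4 = 4 + c$)
$T{\left(J \right)} = - \frac{24}{79}$
$m{\left(q \right)} = 3 \sqrt{7 + q}$ ($m{\left(q \right)} = 3 \sqrt{q + 7} = 3 \sqrt{7 + q}$)
$\left(T{\left(p{\left(M{\left(3,3 \right)} \right)} \right)} + m{\left(14 \right)}\right) - G = \left(- \frac{24}{79} + 3 \sqrt{7 + 14}\right) - 36591 = \left(- \frac{24}{79} + 3 \sqrt{21}\right) - 36591 = - \frac{2890713}{79} + 3 \sqrt{21}$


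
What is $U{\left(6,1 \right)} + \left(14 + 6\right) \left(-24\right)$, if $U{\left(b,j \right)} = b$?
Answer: $-474$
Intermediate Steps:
$U{\left(6,1 \right)} + \left(14 + 6\right) \left(-24\right) = 6 + \left(14 + 6\right) \left(-24\right) = 6 + 20 \left(-24\right) = 6 - 480 = -474$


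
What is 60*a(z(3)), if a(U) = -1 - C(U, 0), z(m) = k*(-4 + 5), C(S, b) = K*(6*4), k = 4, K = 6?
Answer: -8700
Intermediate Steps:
C(S, b) = 144 (C(S, b) = 6*(6*4) = 6*24 = 144)
z(m) = 4 (z(m) = 4*(-4 + 5) = 4*1 = 4)
a(U) = -145 (a(U) = -1 - 1*144 = -1 - 144 = -145)
60*a(z(3)) = 60*(-145) = -8700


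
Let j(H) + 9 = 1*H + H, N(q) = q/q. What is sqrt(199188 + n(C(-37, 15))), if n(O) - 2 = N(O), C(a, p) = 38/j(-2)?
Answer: sqrt(199191) ≈ 446.31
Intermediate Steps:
N(q) = 1
j(H) = -9 + 2*H (j(H) = -9 + (1*H + H) = -9 + (H + H) = -9 + 2*H)
C(a, p) = -38/13 (C(a, p) = 38/(-9 + 2*(-2)) = 38/(-9 - 4) = 38/(-13) = 38*(-1/13) = -38/13)
n(O) = 3 (n(O) = 2 + 1 = 3)
sqrt(199188 + n(C(-37, 15))) = sqrt(199188 + 3) = sqrt(199191)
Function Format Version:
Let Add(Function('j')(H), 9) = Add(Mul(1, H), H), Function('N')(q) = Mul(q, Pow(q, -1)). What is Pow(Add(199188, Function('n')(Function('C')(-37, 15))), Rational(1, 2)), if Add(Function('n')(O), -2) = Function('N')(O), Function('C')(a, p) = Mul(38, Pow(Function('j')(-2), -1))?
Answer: Pow(199191, Rational(1, 2)) ≈ 446.31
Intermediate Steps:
Function('N')(q) = 1
Function('j')(H) = Add(-9, Mul(2, H)) (Function('j')(H) = Add(-9, Add(Mul(1, H), H)) = Add(-9, Add(H, H)) = Add(-9, Mul(2, H)))
Function('C')(a, p) = Rational(-38, 13) (Function('C')(a, p) = Mul(38, Pow(Add(-9, Mul(2, -2)), -1)) = Mul(38, Pow(Add(-9, -4), -1)) = Mul(38, Pow(-13, -1)) = Mul(38, Rational(-1, 13)) = Rational(-38, 13))
Function('n')(O) = 3 (Function('n')(O) = Add(2, 1) = 3)
Pow(Add(199188, Function('n')(Function('C')(-37, 15))), Rational(1, 2)) = Pow(Add(199188, 3), Rational(1, 2)) = Pow(199191, Rational(1, 2))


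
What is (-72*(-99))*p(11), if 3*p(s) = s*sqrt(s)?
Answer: 26136*sqrt(11) ≈ 86683.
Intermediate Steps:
p(s) = s**(3/2)/3 (p(s) = (s*sqrt(s))/3 = s**(3/2)/3)
(-72*(-99))*p(11) = (-72*(-99))*(11**(3/2)/3) = 7128*((11*sqrt(11))/3) = 7128*(11*sqrt(11)/3) = 26136*sqrt(11)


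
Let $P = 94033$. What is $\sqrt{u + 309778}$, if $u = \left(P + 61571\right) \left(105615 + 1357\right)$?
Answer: $\sqrt{16645580866} \approx 1.2902 \cdot 10^{5}$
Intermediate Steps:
$u = 16645271088$ ($u = \left(94033 + 61571\right) \left(105615 + 1357\right) = 155604 \cdot 106972 = 16645271088$)
$\sqrt{u + 309778} = \sqrt{16645271088 + 309778} = \sqrt{16645580866}$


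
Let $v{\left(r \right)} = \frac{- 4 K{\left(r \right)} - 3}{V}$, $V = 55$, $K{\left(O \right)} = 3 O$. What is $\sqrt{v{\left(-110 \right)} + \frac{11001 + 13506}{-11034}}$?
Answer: $\frac{\sqrt{98776656110}}{67430} \approx 4.6609$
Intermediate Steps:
$v{\left(r \right)} = - \frac{3}{55} - \frac{12 r}{55}$ ($v{\left(r \right)} = \frac{- 4 \cdot 3 r - 3}{55} = \left(- 12 r - 3\right) \frac{1}{55} = \left(-3 - 12 r\right) \frac{1}{55} = - \frac{3}{55} - \frac{12 r}{55}$)
$\sqrt{v{\left(-110 \right)} + \frac{11001 + 13506}{-11034}} = \sqrt{\left(- \frac{3}{55} - -24\right) + \frac{11001 + 13506}{-11034}} = \sqrt{\left(- \frac{3}{55} + 24\right) + 24507 \left(- \frac{1}{11034}\right)} = \sqrt{\frac{1317}{55} - \frac{2723}{1226}} = \sqrt{\frac{1464877}{67430}} = \frac{\sqrt{98776656110}}{67430}$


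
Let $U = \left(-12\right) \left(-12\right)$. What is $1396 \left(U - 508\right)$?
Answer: $-508144$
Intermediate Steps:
$U = 144$
$1396 \left(U - 508\right) = 1396 \left(144 - 508\right) = 1396 \left(-364\right) = -508144$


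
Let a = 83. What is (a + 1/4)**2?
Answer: 110889/16 ≈ 6930.6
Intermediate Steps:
(a + 1/4)**2 = (83 + 1/4)**2 = (333/4)**2 = 110889/16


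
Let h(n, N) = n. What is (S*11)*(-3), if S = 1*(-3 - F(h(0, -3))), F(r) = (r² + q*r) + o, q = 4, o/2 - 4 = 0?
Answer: 363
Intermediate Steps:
o = 8 (o = 8 + 2*0 = 8 + 0 = 8)
F(r) = 8 + r² + 4*r (F(r) = (r² + 4*r) + 8 = 8 + r² + 4*r)
S = -11 (S = 1*(-3 - (8 + 0² + 4*0)) = 1*(-3 - (8 + 0 + 0)) = 1*(-3 - 1*8) = 1*(-3 - 8) = 1*(-11) = -11)
(S*11)*(-3) = -11*11*(-3) = -121*(-3) = 363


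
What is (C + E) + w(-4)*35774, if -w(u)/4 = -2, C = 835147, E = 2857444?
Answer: 3978783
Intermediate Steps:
w(u) = 8 (w(u) = -4*(-2) = 8)
(C + E) + w(-4)*35774 = (835147 + 2857444) + 8*35774 = 3692591 + 286192 = 3978783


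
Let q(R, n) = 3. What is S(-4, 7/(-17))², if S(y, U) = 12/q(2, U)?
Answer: 16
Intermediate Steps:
S(y, U) = 4 (S(y, U) = 12/3 = 12*(⅓) = 4)
S(-4, 7/(-17))² = 4² = 16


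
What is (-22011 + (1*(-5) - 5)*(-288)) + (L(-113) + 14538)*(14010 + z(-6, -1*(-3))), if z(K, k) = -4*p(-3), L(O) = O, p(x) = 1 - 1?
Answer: 202075119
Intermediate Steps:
p(x) = 0
z(K, k) = 0 (z(K, k) = -4*0 = 0)
(-22011 + (1*(-5) - 5)*(-288)) + (L(-113) + 14538)*(14010 + z(-6, -1*(-3))) = (-22011 + (1*(-5) - 5)*(-288)) + (-113 + 14538)*(14010 + 0) = (-22011 + (-5 - 5)*(-288)) + 14425*14010 = (-22011 - 10*(-288)) + 202094250 = (-22011 + 2880) + 202094250 = -19131 + 202094250 = 202075119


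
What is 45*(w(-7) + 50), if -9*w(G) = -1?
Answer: 2255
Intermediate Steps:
w(G) = ⅑ (w(G) = -⅑*(-1) = ⅑)
45*(w(-7) + 50) = 45*(⅑ + 50) = 45*(451/9) = 2255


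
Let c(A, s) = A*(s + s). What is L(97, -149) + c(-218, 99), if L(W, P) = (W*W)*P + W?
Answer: -1445008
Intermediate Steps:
L(W, P) = W + P*W**2 (L(W, P) = W**2*P + W = P*W**2 + W = W + P*W**2)
c(A, s) = 2*A*s (c(A, s) = A*(2*s) = 2*A*s)
L(97, -149) + c(-218, 99) = 97*(1 - 149*97) + 2*(-218)*99 = 97*(1 - 14453) - 43164 = 97*(-14452) - 43164 = -1401844 - 43164 = -1445008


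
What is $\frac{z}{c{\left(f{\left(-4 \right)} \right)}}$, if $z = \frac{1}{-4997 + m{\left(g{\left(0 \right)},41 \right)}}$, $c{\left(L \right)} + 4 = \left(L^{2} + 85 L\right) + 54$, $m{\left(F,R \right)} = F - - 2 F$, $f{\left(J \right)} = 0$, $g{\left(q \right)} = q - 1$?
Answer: $- \frac{1}{250000} \approx -4.0 \cdot 10^{-6}$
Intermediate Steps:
$g{\left(q \right)} = -1 + q$
$m{\left(F,R \right)} = 3 F$ ($m{\left(F,R \right)} = F + 2 F = 3 F$)
$c{\left(L \right)} = 50 + L^{2} + 85 L$ ($c{\left(L \right)} = -4 + \left(\left(L^{2} + 85 L\right) + 54\right) = -4 + \left(54 + L^{2} + 85 L\right) = 50 + L^{2} + 85 L$)
$z = - \frac{1}{5000}$ ($z = \frac{1}{-4997 + 3 \left(-1 + 0\right)} = \frac{1}{-4997 + 3 \left(-1\right)} = \frac{1}{-4997 - 3} = \frac{1}{-5000} = - \frac{1}{5000} \approx -0.0002$)
$\frac{z}{c{\left(f{\left(-4 \right)} \right)}} = - \frac{1}{5000 \left(50 + 0^{2} + 85 \cdot 0\right)} = - \frac{1}{5000 \left(50 + 0 + 0\right)} = - \frac{1}{5000 \cdot 50} = \left(- \frac{1}{5000}\right) \frac{1}{50} = - \frac{1}{250000}$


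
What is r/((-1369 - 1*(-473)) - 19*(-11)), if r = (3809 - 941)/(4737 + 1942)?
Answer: -956/1529491 ≈ -0.00062504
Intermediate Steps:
r = 2868/6679 ≈ 0.42941
r/((-1369 - 1*(-473)) - 19*(-11)) = 2868/(6679*((-1369 - 1*(-473)) - 19*(-11))) = 2868/(6679*((-1369 + 473) + 209)) = 2868/(6679*(-896 + 209)) = (2868/6679)/(-687) = (2868/6679)*(-1/687) = -956/1529491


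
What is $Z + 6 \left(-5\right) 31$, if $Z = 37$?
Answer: $-893$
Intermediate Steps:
$Z + 6 \left(-5\right) 31 = 37 + 6 \left(-5\right) 31 = 37 - 930 = -893$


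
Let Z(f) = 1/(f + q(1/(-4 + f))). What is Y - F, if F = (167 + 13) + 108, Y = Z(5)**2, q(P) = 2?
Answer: -14111/49 ≈ -287.98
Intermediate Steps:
Z(f) = 1/(2 + f) (Z(f) = 1/(f + 2) = 1/(2 + f))
Y = 1/49 (Y = (1/(2 + 5))**2 = (1/7)**2 = 1/49 ≈ 0.020408)
F = 288 (F = 180 + 108 = 288)
Y - F = 1/49 - 1*288 = 1/49 - 288 = -14111/49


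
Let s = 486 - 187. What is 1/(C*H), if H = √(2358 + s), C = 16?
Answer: √2657/42512 ≈ 0.0012125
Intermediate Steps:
s = 299
H = √2657 (H = √(2358 + 299) = √2657 ≈ 51.546)
1/(C*H) = 1/(16*√2657) = √2657/42512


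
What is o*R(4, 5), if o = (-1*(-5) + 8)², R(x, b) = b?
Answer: 845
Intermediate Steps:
o = 169 (o = (5 + 8)² = 13² = 169)
o*R(4, 5) = 169*5 = 845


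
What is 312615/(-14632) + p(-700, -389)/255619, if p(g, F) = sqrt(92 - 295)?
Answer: -312615/14632 + I*sqrt(203)/255619 ≈ -21.365 + 5.5738e-5*I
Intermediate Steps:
p(g, F) = I*sqrt(203) (p(g, F) = sqrt(-203) = I*sqrt(203))
312615/(-14632) + p(-700, -389)/255619 = 312615/(-14632) + (I*sqrt(203))/255619 = 312615*(-1/14632) + (I*sqrt(203))*(1/255619) = -312615/14632 + I*sqrt(203)/255619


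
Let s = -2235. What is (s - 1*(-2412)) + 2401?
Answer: 2578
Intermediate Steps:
(s - 1*(-2412)) + 2401 = (-2235 - 1*(-2412)) + 2401 = (-2235 + 2412) + 2401 = 177 + 2401 = 2578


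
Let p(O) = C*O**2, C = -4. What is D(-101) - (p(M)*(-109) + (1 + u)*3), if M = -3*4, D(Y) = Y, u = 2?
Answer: -62894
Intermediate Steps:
M = -12
p(O) = -4*O**2
D(-101) - (p(M)*(-109) + (1 + u)*3) = -101 - (-4*(-12)**2*(-109) + (1 + 2)*3) = -101 - (-4*144*(-109) + 3*3) = -101 - (-576*(-109) + 9) = -101 - (62784 + 9) = -101 - 1*62793 = -101 - 62793 = -62894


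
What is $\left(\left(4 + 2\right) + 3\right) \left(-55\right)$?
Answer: $-495$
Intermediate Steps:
$\left(\left(4 + 2\right) + 3\right) \left(-55\right) = \left(6 + 3\right) \left(-55\right) = 9 \left(-55\right) = -495$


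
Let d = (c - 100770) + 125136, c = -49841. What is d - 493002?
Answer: -518477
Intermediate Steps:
d = -25475 (d = (-49841 - 100770) + 125136 = -150611 + 125136 = -25475)
d - 493002 = -25475 - 493002 = -518477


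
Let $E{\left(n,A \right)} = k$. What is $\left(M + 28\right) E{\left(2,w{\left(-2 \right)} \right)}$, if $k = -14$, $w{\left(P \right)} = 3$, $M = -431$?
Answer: $5642$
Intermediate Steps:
$E{\left(n,A \right)} = -14$
$\left(M + 28\right) E{\left(2,w{\left(-2 \right)} \right)} = \left(-431 + 28\right) \left(-14\right) = \left(-403\right) \left(-14\right) = 5642$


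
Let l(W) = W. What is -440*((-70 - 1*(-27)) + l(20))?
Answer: 10120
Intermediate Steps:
-440*((-70 - 1*(-27)) + l(20)) = -440*((-70 - 1*(-27)) + 20) = -440*((-70 + 27) + 20) = -440*(-43 + 20) = -440*(-23) = -1*(-10120) = 10120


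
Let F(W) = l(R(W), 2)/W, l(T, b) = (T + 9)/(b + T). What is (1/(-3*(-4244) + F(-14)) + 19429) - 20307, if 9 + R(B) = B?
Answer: -234751717/267371 ≈ -878.00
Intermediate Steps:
R(B) = -9 + B
l(T, b) = (9 + T)/(T + b)
F(W) = 1/(-7 + W) (F(W) = ((9 + (-9 + W))/((-9 + W) + 2))/W = (W/(-7 + W))/W = 1/(-7 + W))
(1/(-3*(-4244) + F(-14)) + 19429) - 20307 = (1/(-3*(-4244) + 1/(-7 - 14)) + 19429) - 20307 = (1/(12732 + 1/(-21)) + 19429) - 20307 = (1/(12732 - 1/21) + 19429) - 20307 = (1/(267371/21) + 19429) - 20307 = (21/267371 + 19429) - 20307 = 5194751180/267371 - 20307 = -234751717/267371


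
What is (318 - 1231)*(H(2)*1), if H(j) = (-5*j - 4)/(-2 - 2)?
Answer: -6391/2 ≈ -3195.5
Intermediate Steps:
H(j) = 1 + 5*j/4 (H(j) = (-4 - 5*j)/(-4) = (-4 - 5*j)*(-¼) = 1 + 5*j/4)
(318 - 1231)*(H(2)*1) = (318 - 1231)*((1 + (5/4)*2)*1) = -913*(1 + 5/2) = -6391/2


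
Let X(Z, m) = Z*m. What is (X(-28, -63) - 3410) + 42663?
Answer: 41017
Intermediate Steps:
(X(-28, -63) - 3410) + 42663 = (-28*(-63) - 3410) + 42663 = (1764 - 3410) + 42663 = -1646 + 42663 = 41017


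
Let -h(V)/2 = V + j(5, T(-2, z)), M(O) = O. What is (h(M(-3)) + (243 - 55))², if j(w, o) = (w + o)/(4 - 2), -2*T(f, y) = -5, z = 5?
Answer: 139129/4 ≈ 34782.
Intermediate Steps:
T(f, y) = 5/2 (T(f, y) = -½*(-5) = 5/2)
j(w, o) = o/2 + w/2 (j(w, o) = (o + w)/2 = (o + w)*(½) = o/2 + w/2)
h(V) = -15/2 - 2*V (h(V) = -2*(V + ((½)*(5/2) + (½)*5)) = -2*(V + (5/4 + 5/2)) = -2*(V + 15/4) = -2*(15/4 + V) = -15/2 - 2*V)
(h(M(-3)) + (243 - 55))² = ((-15/2 - 2*(-3)) + (243 - 55))² = ((-15/2 + 6) + 188)² = (-3/2 + 188)² = (373/2)² = 139129/4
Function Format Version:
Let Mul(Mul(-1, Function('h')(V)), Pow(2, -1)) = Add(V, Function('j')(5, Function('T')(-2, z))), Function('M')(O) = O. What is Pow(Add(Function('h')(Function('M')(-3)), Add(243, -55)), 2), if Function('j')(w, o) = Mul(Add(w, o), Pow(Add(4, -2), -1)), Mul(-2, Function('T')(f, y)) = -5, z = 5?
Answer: Rational(139129, 4) ≈ 34782.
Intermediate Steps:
Function('T')(f, y) = Rational(5, 2) (Function('T')(f, y) = Mul(Rational(-1, 2), -5) = Rational(5, 2))
Function('j')(w, o) = Add(Mul(Rational(1, 2), o), Mul(Rational(1, 2), w)) (Function('j')(w, o) = Mul(Add(o, w), Pow(2, -1)) = Mul(Add(o, w), Rational(1, 2)) = Add(Mul(Rational(1, 2), o), Mul(Rational(1, 2), w)))
Function('h')(V) = Add(Rational(-15, 2), Mul(-2, V)) (Function('h')(V) = Mul(-2, Add(V, Add(Mul(Rational(1, 2), Rational(5, 2)), Mul(Rational(1, 2), 5)))) = Mul(-2, Add(V, Add(Rational(5, 4), Rational(5, 2)))) = Mul(-2, Add(V, Rational(15, 4))) = Mul(-2, Add(Rational(15, 4), V)) = Add(Rational(-15, 2), Mul(-2, V)))
Pow(Add(Function('h')(Function('M')(-3)), Add(243, -55)), 2) = Pow(Add(Add(Rational(-15, 2), Mul(-2, -3)), Add(243, -55)), 2) = Pow(Add(Add(Rational(-15, 2), 6), 188), 2) = Pow(Add(Rational(-3, 2), 188), 2) = Pow(Rational(373, 2), 2) = Rational(139129, 4)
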